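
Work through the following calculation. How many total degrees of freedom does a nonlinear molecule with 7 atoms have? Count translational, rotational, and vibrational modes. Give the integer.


Step 1: Translational DOF = 3
Step 2: Rotational DOF (nonlinear) = 3
Step 3: Vibrational DOF = 3*7 - 6 = 15
Step 4: Total = 3 + 3 + 15 = 21

21


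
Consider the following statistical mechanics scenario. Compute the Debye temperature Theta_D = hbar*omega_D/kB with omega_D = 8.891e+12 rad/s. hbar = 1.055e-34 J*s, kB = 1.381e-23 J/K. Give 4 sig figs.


Step 1: hbar*omega_D = 1.055e-34 * 8.891e+12 = 9.38e-22 J
Step 2: Theta_D = 9.38e-22 / 1.381e-23
Step 3: Theta_D = 67.92 K

67.92


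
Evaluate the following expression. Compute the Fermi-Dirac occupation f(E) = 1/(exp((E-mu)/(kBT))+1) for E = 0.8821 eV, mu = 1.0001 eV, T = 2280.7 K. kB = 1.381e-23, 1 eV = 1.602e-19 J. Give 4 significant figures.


Step 1: (E - mu) = 0.8821 - 1.0001 = -0.118 eV
Step 2: Convert: (E-mu)*eV = -1.89e-20 J
Step 3: x = (E-mu)*eV/(kB*T) = -0.6002
Step 4: f = 1/(exp(-0.6002)+1) = 0.6457

0.6457


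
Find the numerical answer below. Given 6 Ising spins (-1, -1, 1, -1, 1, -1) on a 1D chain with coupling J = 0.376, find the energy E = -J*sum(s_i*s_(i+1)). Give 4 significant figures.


Step 1: Nearest-neighbor products: 1, -1, -1, -1, -1
Step 2: Sum of products = -3
Step 3: E = -0.376 * -3 = 1.128

1.128


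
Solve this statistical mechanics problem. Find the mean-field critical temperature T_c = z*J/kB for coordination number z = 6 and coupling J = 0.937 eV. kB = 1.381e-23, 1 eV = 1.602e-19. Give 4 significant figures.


Step 1: z*J = 6*0.937 = 5.622 eV
Step 2: Convert to Joules: 5.622*1.602e-19 = 9.006e-19 J
Step 3: T_c = 9.006e-19 / 1.381e-23 = 6.522e+04 K

6.522e+04


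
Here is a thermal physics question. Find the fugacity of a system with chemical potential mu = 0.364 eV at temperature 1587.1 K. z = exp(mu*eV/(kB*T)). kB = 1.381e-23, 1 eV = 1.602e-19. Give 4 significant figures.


Step 1: Convert mu to Joules: 0.364*1.602e-19 = 5.831e-20 J
Step 2: kB*T = 1.381e-23*1587.1 = 2.192e-20 J
Step 3: mu/(kB*T) = 2.661
Step 4: z = exp(2.661) = 14.3

14.3


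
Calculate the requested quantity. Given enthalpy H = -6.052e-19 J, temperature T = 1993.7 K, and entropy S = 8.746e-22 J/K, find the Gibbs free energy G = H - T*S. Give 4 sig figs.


Step 1: T*S = 1993.7 * 8.746e-22 = 1.744e-18 J
Step 2: G = H - T*S = -6.052e-19 - 1.744e-18
Step 3: G = -2.349e-18 J

-2.349e-18


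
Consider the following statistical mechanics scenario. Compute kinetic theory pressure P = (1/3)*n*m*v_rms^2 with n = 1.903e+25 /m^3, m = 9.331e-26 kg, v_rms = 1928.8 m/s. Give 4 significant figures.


Step 1: v_rms^2 = 1928.8^2 = 3.72e+06
Step 2: n*m = 1.903e+25*9.331e-26 = 1.776
Step 3: P = (1/3)*1.776*3.72e+06 = 2.202e+06 Pa

2.202e+06


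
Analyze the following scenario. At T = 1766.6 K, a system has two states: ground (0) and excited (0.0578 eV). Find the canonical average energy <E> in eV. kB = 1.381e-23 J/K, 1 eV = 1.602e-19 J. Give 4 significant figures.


Step 1: beta*E = 0.0578*1.602e-19/(1.381e-23*1766.6) = 0.3795
Step 2: exp(-beta*E) = 0.6842
Step 3: <E> = 0.0578*0.6842/(1+0.6842) = 0.02348 eV

0.02348


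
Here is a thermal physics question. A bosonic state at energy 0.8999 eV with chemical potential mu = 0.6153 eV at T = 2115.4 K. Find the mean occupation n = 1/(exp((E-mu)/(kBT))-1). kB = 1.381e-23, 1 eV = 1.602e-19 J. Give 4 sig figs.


Step 1: (E - mu) = 0.2846 eV
Step 2: x = (E-mu)*eV/(kB*T) = 0.2846*1.602e-19/(1.381e-23*2115.4) = 1.561
Step 3: exp(x) = 4.762
Step 4: n = 1/(exp(x)-1) = 0.2658

0.2658


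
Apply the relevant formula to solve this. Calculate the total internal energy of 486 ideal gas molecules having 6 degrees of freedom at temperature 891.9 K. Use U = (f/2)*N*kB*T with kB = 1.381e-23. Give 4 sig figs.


Step 1: f/2 = 6/2 = 3.0
Step 2: N*kB*T = 486*1.381e-23*891.9 = 5.986e-18
Step 3: U = 3.0 * 5.986e-18 = 1.796e-17 J

1.796e-17


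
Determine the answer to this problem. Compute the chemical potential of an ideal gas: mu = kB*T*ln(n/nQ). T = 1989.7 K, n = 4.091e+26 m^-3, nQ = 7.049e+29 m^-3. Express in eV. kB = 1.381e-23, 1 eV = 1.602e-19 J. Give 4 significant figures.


Step 1: n/nQ = 4.091e+26/7.049e+29 = 0.0005804
Step 2: ln(n/nQ) = -7.452
Step 3: mu = kB*T*ln(n/nQ) = 2.748e-20*-7.452 = -2.048e-19 J
Step 4: Convert to eV: -2.048e-19/1.602e-19 = -1.278 eV

-1.278


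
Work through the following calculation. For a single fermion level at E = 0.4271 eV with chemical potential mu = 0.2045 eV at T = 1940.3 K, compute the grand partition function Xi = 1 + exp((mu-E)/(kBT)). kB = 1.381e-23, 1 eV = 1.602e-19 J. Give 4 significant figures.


Step 1: (mu - E) = 0.2045 - 0.4271 = -0.2226 eV
Step 2: x = (mu-E)*eV/(kB*T) = -0.2226*1.602e-19/(1.381e-23*1940.3) = -1.331
Step 3: exp(x) = 0.2643
Step 4: Xi = 1 + 0.2643 = 1.264

1.264


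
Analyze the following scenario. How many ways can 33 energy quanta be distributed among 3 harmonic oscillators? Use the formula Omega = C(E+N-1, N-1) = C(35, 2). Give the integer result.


Step 1: Use binomial coefficient C(35, 2)
Step 2: Numerator = 35! / 33!
Step 3: Denominator = 2!
Step 4: Omega = 595

595


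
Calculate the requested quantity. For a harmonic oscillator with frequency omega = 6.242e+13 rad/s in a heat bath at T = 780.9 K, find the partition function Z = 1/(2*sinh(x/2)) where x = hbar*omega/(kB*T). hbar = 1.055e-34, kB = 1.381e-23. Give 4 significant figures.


Step 1: Compute x = hbar*omega/(kB*T) = 1.055e-34*6.242e+13/(1.381e-23*780.9) = 0.6106
Step 2: x/2 = 0.3053
Step 3: sinh(x/2) = 0.3101
Step 4: Z = 1/(2*0.3101) = 1.612

1.612


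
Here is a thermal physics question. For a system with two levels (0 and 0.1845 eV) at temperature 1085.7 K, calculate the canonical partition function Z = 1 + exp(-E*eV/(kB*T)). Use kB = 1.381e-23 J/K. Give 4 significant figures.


Step 1: Compute beta*E = E*eV/(kB*T) = 0.1845*1.602e-19/(1.381e-23*1085.7) = 1.971
Step 2: exp(-beta*E) = exp(-1.971) = 0.1393
Step 3: Z = 1 + 0.1393 = 1.139

1.139


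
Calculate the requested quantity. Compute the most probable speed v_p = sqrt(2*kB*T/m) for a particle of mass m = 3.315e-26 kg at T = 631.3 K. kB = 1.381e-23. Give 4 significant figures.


Step 1: Numerator = 2*kB*T = 2*1.381e-23*631.3 = 1.744e-20
Step 2: Ratio = 1.744e-20 / 3.315e-26 = 5.26e+05
Step 3: v_p = sqrt(5.26e+05) = 725.3 m/s

725.3


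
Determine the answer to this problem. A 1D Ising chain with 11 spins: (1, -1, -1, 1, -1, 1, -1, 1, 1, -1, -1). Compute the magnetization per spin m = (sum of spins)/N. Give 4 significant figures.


Step 1: Count up spins (+1): 5, down spins (-1): 6
Step 2: Total magnetization M = 5 - 6 = -1
Step 3: m = M/N = -1/11 = -0.09091

-0.09091


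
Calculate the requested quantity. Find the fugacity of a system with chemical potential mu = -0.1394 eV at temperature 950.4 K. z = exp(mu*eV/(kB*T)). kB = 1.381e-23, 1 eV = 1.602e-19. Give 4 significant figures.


Step 1: Convert mu to Joules: -0.1394*1.602e-19 = -2.233e-20 J
Step 2: kB*T = 1.381e-23*950.4 = 1.313e-20 J
Step 3: mu/(kB*T) = -1.701
Step 4: z = exp(-1.701) = 0.1824

0.1824


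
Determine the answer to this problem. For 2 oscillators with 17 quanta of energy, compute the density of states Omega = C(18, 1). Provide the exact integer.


Step 1: Use binomial coefficient C(18, 1)
Step 2: Numerator = 18! / 17!
Step 3: Denominator = 1!
Step 4: Omega = 18

18


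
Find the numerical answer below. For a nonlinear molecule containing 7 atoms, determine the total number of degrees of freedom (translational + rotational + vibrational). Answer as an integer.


Step 1: Translational DOF = 3
Step 2: Rotational DOF (nonlinear) = 3
Step 3: Vibrational DOF = 3*7 - 6 = 15
Step 4: Total = 3 + 3 + 15 = 21

21


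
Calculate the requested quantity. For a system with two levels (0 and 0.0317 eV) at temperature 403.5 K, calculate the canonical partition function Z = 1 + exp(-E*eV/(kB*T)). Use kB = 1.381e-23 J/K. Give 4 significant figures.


Step 1: Compute beta*E = E*eV/(kB*T) = 0.0317*1.602e-19/(1.381e-23*403.5) = 0.9113
Step 2: exp(-beta*E) = exp(-0.9113) = 0.402
Step 3: Z = 1 + 0.402 = 1.402

1.402


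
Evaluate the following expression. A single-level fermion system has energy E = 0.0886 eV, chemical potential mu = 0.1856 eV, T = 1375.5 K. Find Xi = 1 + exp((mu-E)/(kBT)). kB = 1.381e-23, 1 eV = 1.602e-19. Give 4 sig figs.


Step 1: (mu - E) = 0.1856 - 0.0886 = 0.097 eV
Step 2: x = (mu-E)*eV/(kB*T) = 0.097*1.602e-19/(1.381e-23*1375.5) = 0.8181
Step 3: exp(x) = 2.266
Step 4: Xi = 1 + 2.266 = 3.266

3.266


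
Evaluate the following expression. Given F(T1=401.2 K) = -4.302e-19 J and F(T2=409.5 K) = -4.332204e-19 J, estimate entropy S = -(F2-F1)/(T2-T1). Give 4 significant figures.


Step 1: dF = F2 - F1 = -4.332204e-19 - (-4.302e-19) = -3.0204e-21 J
Step 2: dT = T2 - T1 = 409.5 - 401.2 = 8.3 K
Step 3: S = -dF/dT = -(-3.0204e-21)/8.3 = 3.639e-22 J/K

3.639e-22


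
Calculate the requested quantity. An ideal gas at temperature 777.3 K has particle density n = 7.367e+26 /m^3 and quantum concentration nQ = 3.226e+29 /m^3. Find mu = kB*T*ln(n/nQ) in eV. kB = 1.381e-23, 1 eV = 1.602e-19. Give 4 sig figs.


Step 1: n/nQ = 7.367e+26/3.226e+29 = 0.002284
Step 2: ln(n/nQ) = -6.082
Step 3: mu = kB*T*ln(n/nQ) = 1.073e-20*-6.082 = -6.529e-20 J
Step 4: Convert to eV: -6.529e-20/1.602e-19 = -0.4075 eV

-0.4075


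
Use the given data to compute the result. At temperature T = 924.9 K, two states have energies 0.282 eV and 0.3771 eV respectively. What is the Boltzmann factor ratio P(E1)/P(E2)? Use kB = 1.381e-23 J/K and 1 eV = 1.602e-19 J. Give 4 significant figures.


Step 1: Compute energy difference dE = E1 - E2 = 0.282 - 0.3771 = -0.0951 eV
Step 2: Convert to Joules: dE_J = -0.0951 * 1.602e-19 = -1.524e-20 J
Step 3: Compute exponent = -dE_J / (kB * T) = -(-1.524e-20) / (1.381e-23 * 924.9) = 1.193
Step 4: P(E1)/P(E2) = exp(1.193) = 3.296

3.296


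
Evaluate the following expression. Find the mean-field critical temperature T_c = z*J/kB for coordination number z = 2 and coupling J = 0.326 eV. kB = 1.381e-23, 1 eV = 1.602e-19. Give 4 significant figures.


Step 1: z*J = 2*0.326 = 0.652 eV
Step 2: Convert to Joules: 0.652*1.602e-19 = 1.045e-19 J
Step 3: T_c = 1.045e-19 / 1.381e-23 = 7563 K

7563


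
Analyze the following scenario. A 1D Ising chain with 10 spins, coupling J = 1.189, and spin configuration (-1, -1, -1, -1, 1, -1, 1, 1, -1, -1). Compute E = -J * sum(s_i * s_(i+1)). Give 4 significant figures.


Step 1: Nearest-neighbor products: 1, 1, 1, -1, -1, -1, 1, -1, 1
Step 2: Sum of products = 1
Step 3: E = -1.189 * 1 = -1.189

-1.189


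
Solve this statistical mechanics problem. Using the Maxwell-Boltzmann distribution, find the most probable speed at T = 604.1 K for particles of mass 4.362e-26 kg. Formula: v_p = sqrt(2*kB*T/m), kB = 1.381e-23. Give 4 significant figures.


Step 1: Numerator = 2*kB*T = 2*1.381e-23*604.1 = 1.669e-20
Step 2: Ratio = 1.669e-20 / 4.362e-26 = 3.825e+05
Step 3: v_p = sqrt(3.825e+05) = 618.5 m/s

618.5


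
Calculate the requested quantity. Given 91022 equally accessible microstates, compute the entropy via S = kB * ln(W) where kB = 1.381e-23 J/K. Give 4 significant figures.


Step 1: ln(W) = ln(91022) = 11.42
Step 2: S = kB * ln(W) = 1.381e-23 * 11.42
Step 3: S = 1.577e-22 J/K

1.577e-22


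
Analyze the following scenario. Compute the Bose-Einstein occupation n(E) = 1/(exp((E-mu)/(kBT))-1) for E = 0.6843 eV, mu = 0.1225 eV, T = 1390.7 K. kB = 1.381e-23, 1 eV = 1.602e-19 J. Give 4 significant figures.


Step 1: (E - mu) = 0.5618 eV
Step 2: x = (E-mu)*eV/(kB*T) = 0.5618*1.602e-19/(1.381e-23*1390.7) = 4.686
Step 3: exp(x) = 108.4
Step 4: n = 1/(exp(x)-1) = 0.009308

0.009308


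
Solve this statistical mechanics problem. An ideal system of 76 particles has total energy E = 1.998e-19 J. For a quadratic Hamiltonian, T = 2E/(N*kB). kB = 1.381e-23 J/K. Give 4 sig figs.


Step 1: Numerator = 2*E = 2*1.998e-19 = 3.996e-19 J
Step 2: Denominator = N*kB = 76*1.381e-23 = 1.05e-21
Step 3: T = 3.996e-19 / 1.05e-21 = 380.7 K

380.7


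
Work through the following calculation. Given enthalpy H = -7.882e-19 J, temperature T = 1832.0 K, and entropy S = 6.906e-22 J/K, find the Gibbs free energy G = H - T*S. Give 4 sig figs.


Step 1: T*S = 1832.0 * 6.906e-22 = 1.265e-18 J
Step 2: G = H - T*S = -7.882e-19 - 1.265e-18
Step 3: G = -2.053e-18 J

-2.053e-18


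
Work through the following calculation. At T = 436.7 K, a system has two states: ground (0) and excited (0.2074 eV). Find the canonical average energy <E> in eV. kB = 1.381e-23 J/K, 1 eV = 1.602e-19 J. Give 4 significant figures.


Step 1: beta*E = 0.2074*1.602e-19/(1.381e-23*436.7) = 5.509
Step 2: exp(-beta*E) = 0.004049
Step 3: <E> = 0.2074*0.004049/(1+0.004049) = 0.0008364 eV

0.0008364


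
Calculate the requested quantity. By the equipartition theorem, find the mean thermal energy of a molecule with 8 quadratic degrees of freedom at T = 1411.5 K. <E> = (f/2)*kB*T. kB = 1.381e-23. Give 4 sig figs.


Step 1: f/2 = 8/2 = 4
Step 2: kB*T = 1.381e-23 * 1411.5 = 1.949e-20
Step 3: <E> = 4 * 1.949e-20 = 7.797e-20 J

7.797e-20


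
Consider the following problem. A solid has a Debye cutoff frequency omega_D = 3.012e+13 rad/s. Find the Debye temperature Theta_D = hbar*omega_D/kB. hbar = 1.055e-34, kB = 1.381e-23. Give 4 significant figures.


Step 1: hbar*omega_D = 1.055e-34 * 3.012e+13 = 3.178e-21 J
Step 2: Theta_D = 3.178e-21 / 1.381e-23
Step 3: Theta_D = 230.1 K

230.1


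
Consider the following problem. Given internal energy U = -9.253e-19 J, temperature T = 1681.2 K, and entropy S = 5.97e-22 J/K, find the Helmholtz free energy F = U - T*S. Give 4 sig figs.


Step 1: T*S = 1681.2 * 5.97e-22 = 1.004e-18 J
Step 2: F = U - T*S = -9.253e-19 - 1.004e-18
Step 3: F = -1.929e-18 J

-1.929e-18


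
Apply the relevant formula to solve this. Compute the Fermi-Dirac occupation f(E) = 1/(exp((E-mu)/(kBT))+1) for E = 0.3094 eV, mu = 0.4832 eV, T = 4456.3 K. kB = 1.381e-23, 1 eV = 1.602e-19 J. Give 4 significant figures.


Step 1: (E - mu) = 0.3094 - 0.4832 = -0.1738 eV
Step 2: Convert: (E-mu)*eV = -2.784e-20 J
Step 3: x = (E-mu)*eV/(kB*T) = -0.4524
Step 4: f = 1/(exp(-0.4524)+1) = 0.6112

0.6112


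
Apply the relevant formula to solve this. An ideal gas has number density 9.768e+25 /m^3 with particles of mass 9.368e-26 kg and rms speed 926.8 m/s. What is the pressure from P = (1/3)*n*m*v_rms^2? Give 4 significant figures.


Step 1: v_rms^2 = 926.8^2 = 8.59e+05
Step 2: n*m = 9.768e+25*9.368e-26 = 9.151
Step 3: P = (1/3)*9.151*8.59e+05 = 2.62e+06 Pa

2.62e+06


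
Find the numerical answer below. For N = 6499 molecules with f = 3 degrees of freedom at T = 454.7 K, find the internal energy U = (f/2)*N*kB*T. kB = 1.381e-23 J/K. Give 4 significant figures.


Step 1: f/2 = 3/2 = 1.5
Step 2: N*kB*T = 6499*1.381e-23*454.7 = 4.081e-17
Step 3: U = 1.5 * 4.081e-17 = 6.121e-17 J

6.121e-17


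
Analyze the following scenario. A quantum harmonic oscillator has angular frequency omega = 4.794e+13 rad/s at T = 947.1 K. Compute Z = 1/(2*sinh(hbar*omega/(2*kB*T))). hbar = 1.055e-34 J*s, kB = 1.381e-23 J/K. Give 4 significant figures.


Step 1: Compute x = hbar*omega/(kB*T) = 1.055e-34*4.794e+13/(1.381e-23*947.1) = 0.3867
Step 2: x/2 = 0.1933
Step 3: sinh(x/2) = 0.1946
Step 4: Z = 1/(2*0.1946) = 2.57

2.57


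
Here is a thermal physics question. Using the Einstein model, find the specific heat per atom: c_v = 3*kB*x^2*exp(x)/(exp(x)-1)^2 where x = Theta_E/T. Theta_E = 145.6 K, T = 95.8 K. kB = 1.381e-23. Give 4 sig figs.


Step 1: x = Theta_E/T = 145.6/95.8 = 1.52
Step 2: x^2 = 2.31
Step 3: exp(x) = 4.571
Step 4: c_v = 3*1.381e-23*2.31*4.571/(4.571-1)^2 = 3.43e-23

3.43e-23


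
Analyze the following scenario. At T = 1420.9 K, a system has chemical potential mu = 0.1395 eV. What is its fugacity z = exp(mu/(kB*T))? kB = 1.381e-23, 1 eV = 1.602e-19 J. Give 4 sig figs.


Step 1: Convert mu to Joules: 0.1395*1.602e-19 = 2.235e-20 J
Step 2: kB*T = 1.381e-23*1420.9 = 1.962e-20 J
Step 3: mu/(kB*T) = 1.139
Step 4: z = exp(1.139) = 3.123

3.123


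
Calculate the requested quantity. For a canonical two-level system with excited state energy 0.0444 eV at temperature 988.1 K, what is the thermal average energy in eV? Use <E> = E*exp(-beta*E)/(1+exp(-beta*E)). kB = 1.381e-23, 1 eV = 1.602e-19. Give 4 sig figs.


Step 1: beta*E = 0.0444*1.602e-19/(1.381e-23*988.1) = 0.5213
Step 2: exp(-beta*E) = 0.5938
Step 3: <E> = 0.0444*0.5938/(1+0.5938) = 0.01654 eV

0.01654


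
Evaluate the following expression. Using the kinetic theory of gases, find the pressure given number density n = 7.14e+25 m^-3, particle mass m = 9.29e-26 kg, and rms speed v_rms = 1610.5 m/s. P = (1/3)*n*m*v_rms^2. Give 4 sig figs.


Step 1: v_rms^2 = 1610.5^2 = 2.594e+06
Step 2: n*m = 7.14e+25*9.29e-26 = 6.633
Step 3: P = (1/3)*6.633*2.594e+06 = 5.735e+06 Pa

5.735e+06


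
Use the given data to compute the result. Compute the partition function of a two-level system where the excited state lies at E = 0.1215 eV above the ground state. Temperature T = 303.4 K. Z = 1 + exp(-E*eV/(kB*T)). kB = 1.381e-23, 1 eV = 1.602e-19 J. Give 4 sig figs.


Step 1: Compute beta*E = E*eV/(kB*T) = 0.1215*1.602e-19/(1.381e-23*303.4) = 4.645
Step 2: exp(-beta*E) = exp(-4.645) = 0.009605
Step 3: Z = 1 + 0.009605 = 1.01

1.01


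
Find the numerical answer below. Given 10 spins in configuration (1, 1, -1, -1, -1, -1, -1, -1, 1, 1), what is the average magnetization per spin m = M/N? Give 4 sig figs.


Step 1: Count up spins (+1): 4, down spins (-1): 6
Step 2: Total magnetization M = 4 - 6 = -2
Step 3: m = M/N = -2/10 = -0.2

-0.2


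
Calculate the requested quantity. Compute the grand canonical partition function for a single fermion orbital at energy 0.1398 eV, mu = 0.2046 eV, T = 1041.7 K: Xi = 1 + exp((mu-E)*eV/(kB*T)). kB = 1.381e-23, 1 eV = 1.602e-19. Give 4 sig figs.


Step 1: (mu - E) = 0.2046 - 0.1398 = 0.0648 eV
Step 2: x = (mu-E)*eV/(kB*T) = 0.0648*1.602e-19/(1.381e-23*1041.7) = 0.7216
Step 3: exp(x) = 2.058
Step 4: Xi = 1 + 2.058 = 3.058

3.058


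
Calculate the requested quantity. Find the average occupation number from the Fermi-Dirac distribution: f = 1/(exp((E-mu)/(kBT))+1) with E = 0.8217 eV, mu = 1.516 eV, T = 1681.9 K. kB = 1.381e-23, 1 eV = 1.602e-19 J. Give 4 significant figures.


Step 1: (E - mu) = 0.8217 - 1.516 = -0.6943 eV
Step 2: Convert: (E-mu)*eV = -1.112e-19 J
Step 3: x = (E-mu)*eV/(kB*T) = -4.789
Step 4: f = 1/(exp(-4.789)+1) = 0.9917

0.9917


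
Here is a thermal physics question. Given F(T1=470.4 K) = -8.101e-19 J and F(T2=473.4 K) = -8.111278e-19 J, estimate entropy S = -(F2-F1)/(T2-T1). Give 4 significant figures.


Step 1: dF = F2 - F1 = -8.111278e-19 - (-8.101e-19) = -1.0278e-21 J
Step 2: dT = T2 - T1 = 473.4 - 470.4 = 3 K
Step 3: S = -dF/dT = -(-1.0278e-21)/3 = 3.426e-22 J/K

3.426e-22


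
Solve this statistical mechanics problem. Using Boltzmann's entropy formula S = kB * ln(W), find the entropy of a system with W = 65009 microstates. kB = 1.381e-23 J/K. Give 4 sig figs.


Step 1: ln(W) = ln(65009) = 11.08
Step 2: S = kB * ln(W) = 1.381e-23 * 11.08
Step 3: S = 1.53e-22 J/K

1.53e-22


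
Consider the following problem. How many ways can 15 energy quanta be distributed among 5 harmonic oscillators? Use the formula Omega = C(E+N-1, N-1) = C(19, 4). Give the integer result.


Step 1: Use binomial coefficient C(19, 4)
Step 2: Numerator = 19! / 15!
Step 3: Denominator = 4!
Step 4: Omega = 3876

3876


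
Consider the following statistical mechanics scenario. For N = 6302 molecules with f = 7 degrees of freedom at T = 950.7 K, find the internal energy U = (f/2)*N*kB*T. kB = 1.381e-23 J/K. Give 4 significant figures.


Step 1: f/2 = 7/2 = 3.5
Step 2: N*kB*T = 6302*1.381e-23*950.7 = 8.274e-17
Step 3: U = 3.5 * 8.274e-17 = 2.896e-16 J

2.896e-16


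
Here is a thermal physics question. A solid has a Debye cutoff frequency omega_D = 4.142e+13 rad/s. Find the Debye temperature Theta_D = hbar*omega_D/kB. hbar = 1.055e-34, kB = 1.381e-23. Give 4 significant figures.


Step 1: hbar*omega_D = 1.055e-34 * 4.142e+13 = 4.37e-21 J
Step 2: Theta_D = 4.37e-21 / 1.381e-23
Step 3: Theta_D = 316.4 K

316.4


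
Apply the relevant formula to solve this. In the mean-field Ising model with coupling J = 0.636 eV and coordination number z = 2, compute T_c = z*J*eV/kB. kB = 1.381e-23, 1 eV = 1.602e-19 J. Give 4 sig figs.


Step 1: z*J = 2*0.636 = 1.272 eV
Step 2: Convert to Joules: 1.272*1.602e-19 = 2.038e-19 J
Step 3: T_c = 2.038e-19 / 1.381e-23 = 1.476e+04 K

1.476e+04


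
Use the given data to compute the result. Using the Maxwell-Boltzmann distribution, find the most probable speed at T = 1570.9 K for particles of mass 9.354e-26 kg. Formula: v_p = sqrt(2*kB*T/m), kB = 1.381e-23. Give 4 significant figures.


Step 1: Numerator = 2*kB*T = 2*1.381e-23*1570.9 = 4.339e-20
Step 2: Ratio = 4.339e-20 / 9.354e-26 = 4.638e+05
Step 3: v_p = sqrt(4.638e+05) = 681.1 m/s

681.1


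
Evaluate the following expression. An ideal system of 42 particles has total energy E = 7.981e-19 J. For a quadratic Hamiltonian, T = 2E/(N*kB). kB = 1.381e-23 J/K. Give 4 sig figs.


Step 1: Numerator = 2*E = 2*7.981e-19 = 1.596e-18 J
Step 2: Denominator = N*kB = 42*1.381e-23 = 5.8e-22
Step 3: T = 1.596e-18 / 5.8e-22 = 2752 K

2752


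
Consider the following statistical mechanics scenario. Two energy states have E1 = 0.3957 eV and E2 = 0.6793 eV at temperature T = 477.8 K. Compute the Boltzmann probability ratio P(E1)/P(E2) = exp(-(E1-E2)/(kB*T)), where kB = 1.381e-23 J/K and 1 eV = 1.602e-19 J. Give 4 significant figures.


Step 1: Compute energy difference dE = E1 - E2 = 0.3957 - 0.6793 = -0.2836 eV
Step 2: Convert to Joules: dE_J = -0.2836 * 1.602e-19 = -4.543e-20 J
Step 3: Compute exponent = -dE_J / (kB * T) = -(-4.543e-20) / (1.381e-23 * 477.8) = 6.885
Step 4: P(E1)/P(E2) = exp(6.885) = 977.9

977.9


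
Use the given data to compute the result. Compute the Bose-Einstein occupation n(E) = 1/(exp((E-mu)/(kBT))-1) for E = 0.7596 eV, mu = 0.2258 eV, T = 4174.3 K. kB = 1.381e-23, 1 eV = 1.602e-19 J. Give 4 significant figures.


Step 1: (E - mu) = 0.5338 eV
Step 2: x = (E-mu)*eV/(kB*T) = 0.5338*1.602e-19/(1.381e-23*4174.3) = 1.483
Step 3: exp(x) = 4.408
Step 4: n = 1/(exp(x)-1) = 0.2934

0.2934


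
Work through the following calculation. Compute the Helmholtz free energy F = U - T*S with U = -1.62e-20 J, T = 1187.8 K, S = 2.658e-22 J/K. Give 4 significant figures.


Step 1: T*S = 1187.8 * 2.658e-22 = 3.157e-19 J
Step 2: F = U - T*S = -1.62e-20 - 3.157e-19
Step 3: F = -3.319e-19 J

-3.319e-19


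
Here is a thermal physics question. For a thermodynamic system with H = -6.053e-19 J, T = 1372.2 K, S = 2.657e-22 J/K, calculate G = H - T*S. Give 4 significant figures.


Step 1: T*S = 1372.2 * 2.657e-22 = 3.646e-19 J
Step 2: G = H - T*S = -6.053e-19 - 3.646e-19
Step 3: G = -9.699e-19 J

-9.699e-19


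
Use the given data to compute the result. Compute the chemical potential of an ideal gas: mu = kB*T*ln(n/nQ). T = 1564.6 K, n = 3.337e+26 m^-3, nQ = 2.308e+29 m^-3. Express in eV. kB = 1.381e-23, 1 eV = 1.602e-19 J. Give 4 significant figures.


Step 1: n/nQ = 3.337e+26/2.308e+29 = 0.001446
Step 2: ln(n/nQ) = -6.539
Step 3: mu = kB*T*ln(n/nQ) = 2.161e-20*-6.539 = -1.413e-19 J
Step 4: Convert to eV: -1.413e-19/1.602e-19 = -0.882 eV

-0.882


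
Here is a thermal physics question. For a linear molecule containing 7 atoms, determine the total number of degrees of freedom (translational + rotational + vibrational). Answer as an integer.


Step 1: Translational DOF = 3
Step 2: Rotational DOF (linear) = 2
Step 3: Vibrational DOF = 3*7 - 5 = 16
Step 4: Total = 3 + 2 + 16 = 21

21


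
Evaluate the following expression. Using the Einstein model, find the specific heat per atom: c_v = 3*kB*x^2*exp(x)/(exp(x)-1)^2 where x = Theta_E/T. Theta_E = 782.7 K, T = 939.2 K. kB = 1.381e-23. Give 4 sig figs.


Step 1: x = Theta_E/T = 782.7/939.2 = 0.8334
Step 2: x^2 = 0.6945
Step 3: exp(x) = 2.301
Step 4: c_v = 3*1.381e-23*0.6945*2.301/(2.301-1)^2 = 3.911e-23

3.911e-23


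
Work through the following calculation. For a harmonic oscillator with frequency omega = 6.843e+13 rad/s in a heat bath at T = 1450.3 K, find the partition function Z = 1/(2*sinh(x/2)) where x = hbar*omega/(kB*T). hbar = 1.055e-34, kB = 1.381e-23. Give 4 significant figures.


Step 1: Compute x = hbar*omega/(kB*T) = 1.055e-34*6.843e+13/(1.381e-23*1450.3) = 0.3605
Step 2: x/2 = 0.1802
Step 3: sinh(x/2) = 0.1812
Step 4: Z = 1/(2*0.1812) = 2.759

2.759


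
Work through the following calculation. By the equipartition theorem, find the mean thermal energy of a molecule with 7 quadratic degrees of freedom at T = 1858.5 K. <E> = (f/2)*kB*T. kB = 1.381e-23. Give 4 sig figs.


Step 1: f/2 = 7/2 = 3.5
Step 2: kB*T = 1.381e-23 * 1858.5 = 2.567e-20
Step 3: <E> = 3.5 * 2.567e-20 = 8.983e-20 J

8.983e-20


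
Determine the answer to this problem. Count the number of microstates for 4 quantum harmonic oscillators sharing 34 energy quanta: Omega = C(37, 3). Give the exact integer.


Step 1: Use binomial coefficient C(37, 3)
Step 2: Numerator = 37! / 34!
Step 3: Denominator = 3!
Step 4: Omega = 7770

7770


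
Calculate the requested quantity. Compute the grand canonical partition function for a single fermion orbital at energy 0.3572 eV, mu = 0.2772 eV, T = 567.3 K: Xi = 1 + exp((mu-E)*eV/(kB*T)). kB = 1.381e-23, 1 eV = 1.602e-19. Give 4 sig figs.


Step 1: (mu - E) = 0.2772 - 0.3572 = -0.08 eV
Step 2: x = (mu-E)*eV/(kB*T) = -0.08*1.602e-19/(1.381e-23*567.3) = -1.636
Step 3: exp(x) = 0.1948
Step 4: Xi = 1 + 0.1948 = 1.195

1.195


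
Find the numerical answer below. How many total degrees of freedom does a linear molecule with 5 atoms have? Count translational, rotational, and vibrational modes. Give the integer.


Step 1: Translational DOF = 3
Step 2: Rotational DOF (linear) = 2
Step 3: Vibrational DOF = 3*5 - 5 = 10
Step 4: Total = 3 + 2 + 10 = 15

15


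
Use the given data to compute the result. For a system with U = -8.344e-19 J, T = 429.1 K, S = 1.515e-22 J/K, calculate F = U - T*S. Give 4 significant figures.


Step 1: T*S = 429.1 * 1.515e-22 = 6.501e-20 J
Step 2: F = U - T*S = -8.344e-19 - 6.501e-20
Step 3: F = -8.994e-19 J

-8.994e-19


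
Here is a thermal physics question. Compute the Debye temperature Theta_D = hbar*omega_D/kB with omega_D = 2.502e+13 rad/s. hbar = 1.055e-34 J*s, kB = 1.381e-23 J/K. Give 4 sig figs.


Step 1: hbar*omega_D = 1.055e-34 * 2.502e+13 = 2.64e-21 J
Step 2: Theta_D = 2.64e-21 / 1.381e-23
Step 3: Theta_D = 191.1 K

191.1


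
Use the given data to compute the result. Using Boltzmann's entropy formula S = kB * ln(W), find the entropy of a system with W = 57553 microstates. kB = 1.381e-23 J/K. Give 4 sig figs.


Step 1: ln(W) = ln(57553) = 10.96
Step 2: S = kB * ln(W) = 1.381e-23 * 10.96
Step 3: S = 1.514e-22 J/K

1.514e-22


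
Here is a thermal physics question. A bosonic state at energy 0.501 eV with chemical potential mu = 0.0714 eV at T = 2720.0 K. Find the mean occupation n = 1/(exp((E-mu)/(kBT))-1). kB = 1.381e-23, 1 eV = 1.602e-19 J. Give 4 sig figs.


Step 1: (E - mu) = 0.4296 eV
Step 2: x = (E-mu)*eV/(kB*T) = 0.4296*1.602e-19/(1.381e-23*2720.0) = 1.832
Step 3: exp(x) = 6.247
Step 4: n = 1/(exp(x)-1) = 0.1906

0.1906


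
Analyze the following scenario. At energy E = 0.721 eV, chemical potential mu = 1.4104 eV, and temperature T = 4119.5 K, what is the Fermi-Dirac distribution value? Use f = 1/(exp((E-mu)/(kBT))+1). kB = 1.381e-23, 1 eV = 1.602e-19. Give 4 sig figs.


Step 1: (E - mu) = 0.721 - 1.4104 = -0.6894 eV
Step 2: Convert: (E-mu)*eV = -1.104e-19 J
Step 3: x = (E-mu)*eV/(kB*T) = -1.941
Step 4: f = 1/(exp(-1.941)+1) = 0.8745

0.8745


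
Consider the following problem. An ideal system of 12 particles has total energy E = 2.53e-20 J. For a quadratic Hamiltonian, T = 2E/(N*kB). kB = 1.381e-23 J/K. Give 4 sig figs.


Step 1: Numerator = 2*E = 2*2.53e-20 = 5.06e-20 J
Step 2: Denominator = N*kB = 12*1.381e-23 = 1.657e-22
Step 3: T = 5.06e-20 / 1.657e-22 = 305.3 K

305.3


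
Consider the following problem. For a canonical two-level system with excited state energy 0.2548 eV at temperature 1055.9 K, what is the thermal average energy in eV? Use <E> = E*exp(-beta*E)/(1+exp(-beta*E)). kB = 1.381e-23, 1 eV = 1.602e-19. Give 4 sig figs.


Step 1: beta*E = 0.2548*1.602e-19/(1.381e-23*1055.9) = 2.799
Step 2: exp(-beta*E) = 0.06085
Step 3: <E> = 0.2548*0.06085/(1+0.06085) = 0.01462 eV

0.01462


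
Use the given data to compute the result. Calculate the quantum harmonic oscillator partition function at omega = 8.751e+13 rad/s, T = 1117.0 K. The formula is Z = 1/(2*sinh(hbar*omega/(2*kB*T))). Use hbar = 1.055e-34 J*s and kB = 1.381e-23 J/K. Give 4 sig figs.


Step 1: Compute x = hbar*omega/(kB*T) = 1.055e-34*8.751e+13/(1.381e-23*1117.0) = 0.5985
Step 2: x/2 = 0.2992
Step 3: sinh(x/2) = 0.3037
Step 4: Z = 1/(2*0.3037) = 1.646

1.646


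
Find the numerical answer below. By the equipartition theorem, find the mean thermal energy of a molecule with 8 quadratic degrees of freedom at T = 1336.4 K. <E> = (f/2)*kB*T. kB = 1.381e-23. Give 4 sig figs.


Step 1: f/2 = 8/2 = 4
Step 2: kB*T = 1.381e-23 * 1336.4 = 1.846e-20
Step 3: <E> = 4 * 1.846e-20 = 7.382e-20 J

7.382e-20


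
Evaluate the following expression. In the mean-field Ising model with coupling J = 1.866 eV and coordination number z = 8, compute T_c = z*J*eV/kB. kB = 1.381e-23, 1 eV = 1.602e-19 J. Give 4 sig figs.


Step 1: z*J = 8*1.866 = 14.93 eV
Step 2: Convert to Joules: 14.93*1.602e-19 = 2.391e-18 J
Step 3: T_c = 2.391e-18 / 1.381e-23 = 1.732e+05 K

1.732e+05


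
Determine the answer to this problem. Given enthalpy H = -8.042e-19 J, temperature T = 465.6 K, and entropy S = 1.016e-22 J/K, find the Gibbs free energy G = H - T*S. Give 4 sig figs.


Step 1: T*S = 465.6 * 1.016e-22 = 4.73e-20 J
Step 2: G = H - T*S = -8.042e-19 - 4.73e-20
Step 3: G = -8.515e-19 J

-8.515e-19


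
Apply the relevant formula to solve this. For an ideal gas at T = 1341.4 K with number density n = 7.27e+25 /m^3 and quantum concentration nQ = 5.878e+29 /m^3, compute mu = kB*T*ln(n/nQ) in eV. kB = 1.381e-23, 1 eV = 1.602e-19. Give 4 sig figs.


Step 1: n/nQ = 7.27e+25/5.878e+29 = 0.0001237
Step 2: ln(n/nQ) = -8.998
Step 3: mu = kB*T*ln(n/nQ) = 1.852e-20*-8.998 = -1.667e-19 J
Step 4: Convert to eV: -1.667e-19/1.602e-19 = -1.04 eV

-1.04


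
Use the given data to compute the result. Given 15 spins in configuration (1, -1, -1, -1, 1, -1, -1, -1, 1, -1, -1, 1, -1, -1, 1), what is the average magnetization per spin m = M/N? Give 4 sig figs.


Step 1: Count up spins (+1): 5, down spins (-1): 10
Step 2: Total magnetization M = 5 - 10 = -5
Step 3: m = M/N = -5/15 = -0.3333

-0.3333


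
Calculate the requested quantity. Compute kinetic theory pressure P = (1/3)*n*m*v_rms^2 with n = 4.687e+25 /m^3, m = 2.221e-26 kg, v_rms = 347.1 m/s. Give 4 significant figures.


Step 1: v_rms^2 = 347.1^2 = 1.205e+05
Step 2: n*m = 4.687e+25*2.221e-26 = 1.041
Step 3: P = (1/3)*1.041*1.205e+05 = 4.181e+04 Pa

4.181e+04


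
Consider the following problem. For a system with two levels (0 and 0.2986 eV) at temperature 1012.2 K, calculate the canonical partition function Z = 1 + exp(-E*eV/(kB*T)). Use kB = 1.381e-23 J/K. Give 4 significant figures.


Step 1: Compute beta*E = E*eV/(kB*T) = 0.2986*1.602e-19/(1.381e-23*1012.2) = 3.422
Step 2: exp(-beta*E) = exp(-3.422) = 0.03264
Step 3: Z = 1 + 0.03264 = 1.033

1.033


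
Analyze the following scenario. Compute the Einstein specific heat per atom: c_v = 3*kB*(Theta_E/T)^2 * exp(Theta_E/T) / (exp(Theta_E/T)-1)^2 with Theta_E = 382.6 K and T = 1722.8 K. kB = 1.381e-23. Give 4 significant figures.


Step 1: x = Theta_E/T = 382.6/1722.8 = 0.2221
Step 2: x^2 = 0.04932
Step 3: exp(x) = 1.249
Step 4: c_v = 3*1.381e-23*0.04932*1.249/(1.249-1)^2 = 4.126e-23

4.126e-23


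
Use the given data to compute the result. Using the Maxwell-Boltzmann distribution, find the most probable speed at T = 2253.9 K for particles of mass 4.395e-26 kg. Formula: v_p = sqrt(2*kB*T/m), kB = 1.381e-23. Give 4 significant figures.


Step 1: Numerator = 2*kB*T = 2*1.381e-23*2253.9 = 6.225e-20
Step 2: Ratio = 6.225e-20 / 4.395e-26 = 1.416e+06
Step 3: v_p = sqrt(1.416e+06) = 1190 m/s

1190


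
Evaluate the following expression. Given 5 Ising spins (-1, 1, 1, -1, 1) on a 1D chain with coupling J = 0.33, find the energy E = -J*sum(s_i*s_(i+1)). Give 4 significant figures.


Step 1: Nearest-neighbor products: -1, 1, -1, -1
Step 2: Sum of products = -2
Step 3: E = -0.33 * -2 = 0.66

0.66


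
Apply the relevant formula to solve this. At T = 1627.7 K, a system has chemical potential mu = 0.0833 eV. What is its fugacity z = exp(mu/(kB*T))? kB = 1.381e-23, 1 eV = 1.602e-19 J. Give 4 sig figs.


Step 1: Convert mu to Joules: 0.0833*1.602e-19 = 1.334e-20 J
Step 2: kB*T = 1.381e-23*1627.7 = 2.248e-20 J
Step 3: mu/(kB*T) = 0.5937
Step 4: z = exp(0.5937) = 1.811

1.811


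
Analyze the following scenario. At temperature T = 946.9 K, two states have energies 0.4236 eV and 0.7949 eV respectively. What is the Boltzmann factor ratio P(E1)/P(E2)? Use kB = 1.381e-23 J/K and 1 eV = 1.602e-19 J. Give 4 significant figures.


Step 1: Compute energy difference dE = E1 - E2 = 0.4236 - 0.7949 = -0.3713 eV
Step 2: Convert to Joules: dE_J = -0.3713 * 1.602e-19 = -5.948e-20 J
Step 3: Compute exponent = -dE_J / (kB * T) = -(-5.948e-20) / (1.381e-23 * 946.9) = 4.549
Step 4: P(E1)/P(E2) = exp(4.549) = 94.51

94.51


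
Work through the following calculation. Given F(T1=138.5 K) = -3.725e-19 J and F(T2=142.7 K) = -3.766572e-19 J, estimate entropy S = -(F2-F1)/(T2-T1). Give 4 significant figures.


Step 1: dF = F2 - F1 = -3.766572e-19 - (-3.725e-19) = -4.1572e-21 J
Step 2: dT = T2 - T1 = 142.7 - 138.5 = 4.2 K
Step 3: S = -dF/dT = -(-4.1572e-21)/4.2 = 9.898e-22 J/K

9.898e-22


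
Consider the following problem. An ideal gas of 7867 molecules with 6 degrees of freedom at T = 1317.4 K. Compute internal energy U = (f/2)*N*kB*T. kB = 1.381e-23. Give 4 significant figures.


Step 1: f/2 = 6/2 = 3.0
Step 2: N*kB*T = 7867*1.381e-23*1317.4 = 1.431e-16
Step 3: U = 3.0 * 1.431e-16 = 4.294e-16 J

4.294e-16


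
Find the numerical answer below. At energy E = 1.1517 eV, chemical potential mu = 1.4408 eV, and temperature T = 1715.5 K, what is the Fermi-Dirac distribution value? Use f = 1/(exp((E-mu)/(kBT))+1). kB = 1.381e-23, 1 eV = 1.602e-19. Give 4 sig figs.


Step 1: (E - mu) = 1.1517 - 1.4408 = -0.2891 eV
Step 2: Convert: (E-mu)*eV = -4.631e-20 J
Step 3: x = (E-mu)*eV/(kB*T) = -1.955
Step 4: f = 1/(exp(-1.955)+1) = 0.876

0.876


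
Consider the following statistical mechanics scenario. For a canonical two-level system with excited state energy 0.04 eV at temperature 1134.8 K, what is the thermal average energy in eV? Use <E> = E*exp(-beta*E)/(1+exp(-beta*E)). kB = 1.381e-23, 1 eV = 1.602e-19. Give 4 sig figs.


Step 1: beta*E = 0.04*1.602e-19/(1.381e-23*1134.8) = 0.4089
Step 2: exp(-beta*E) = 0.6644
Step 3: <E> = 0.04*0.6644/(1+0.6644) = 0.01597 eV

0.01597


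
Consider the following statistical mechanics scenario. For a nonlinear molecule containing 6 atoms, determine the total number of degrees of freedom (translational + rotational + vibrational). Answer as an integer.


Step 1: Translational DOF = 3
Step 2: Rotational DOF (nonlinear) = 3
Step 3: Vibrational DOF = 3*6 - 6 = 12
Step 4: Total = 3 + 3 + 12 = 18

18


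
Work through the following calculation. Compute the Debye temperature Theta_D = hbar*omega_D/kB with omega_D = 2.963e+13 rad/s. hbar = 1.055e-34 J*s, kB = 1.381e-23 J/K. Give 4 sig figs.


Step 1: hbar*omega_D = 1.055e-34 * 2.963e+13 = 3.126e-21 J
Step 2: Theta_D = 3.126e-21 / 1.381e-23
Step 3: Theta_D = 226.4 K

226.4


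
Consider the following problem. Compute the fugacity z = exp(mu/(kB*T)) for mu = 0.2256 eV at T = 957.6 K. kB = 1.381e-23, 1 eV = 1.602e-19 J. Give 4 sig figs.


Step 1: Convert mu to Joules: 0.2256*1.602e-19 = 3.614e-20 J
Step 2: kB*T = 1.381e-23*957.6 = 1.322e-20 J
Step 3: mu/(kB*T) = 2.733
Step 4: z = exp(2.733) = 15.38

15.38


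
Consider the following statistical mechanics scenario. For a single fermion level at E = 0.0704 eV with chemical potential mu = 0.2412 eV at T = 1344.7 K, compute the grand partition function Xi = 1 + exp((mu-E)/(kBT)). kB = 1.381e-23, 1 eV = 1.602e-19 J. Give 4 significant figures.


Step 1: (mu - E) = 0.2412 - 0.0704 = 0.1708 eV
Step 2: x = (mu-E)*eV/(kB*T) = 0.1708*1.602e-19/(1.381e-23*1344.7) = 1.473
Step 3: exp(x) = 4.364
Step 4: Xi = 1 + 4.364 = 5.364

5.364


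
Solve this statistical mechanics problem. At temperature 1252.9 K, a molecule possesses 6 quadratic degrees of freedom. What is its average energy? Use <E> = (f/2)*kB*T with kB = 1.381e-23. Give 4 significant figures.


Step 1: f/2 = 6/2 = 3
Step 2: kB*T = 1.381e-23 * 1252.9 = 1.73e-20
Step 3: <E> = 3 * 1.73e-20 = 5.191e-20 J

5.191e-20


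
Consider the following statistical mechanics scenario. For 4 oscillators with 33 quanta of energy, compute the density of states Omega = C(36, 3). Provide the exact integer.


Step 1: Use binomial coefficient C(36, 3)
Step 2: Numerator = 36! / 33!
Step 3: Denominator = 3!
Step 4: Omega = 7140

7140


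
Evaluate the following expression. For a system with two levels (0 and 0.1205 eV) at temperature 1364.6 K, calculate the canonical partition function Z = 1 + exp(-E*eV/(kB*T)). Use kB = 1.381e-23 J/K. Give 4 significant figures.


Step 1: Compute beta*E = E*eV/(kB*T) = 0.1205*1.602e-19/(1.381e-23*1364.6) = 1.024
Step 2: exp(-beta*E) = exp(-1.024) = 0.359
Step 3: Z = 1 + 0.359 = 1.359

1.359


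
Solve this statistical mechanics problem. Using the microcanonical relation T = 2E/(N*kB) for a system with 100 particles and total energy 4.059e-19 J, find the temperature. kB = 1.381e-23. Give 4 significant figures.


Step 1: Numerator = 2*E = 2*4.059e-19 = 8.118e-19 J
Step 2: Denominator = N*kB = 100*1.381e-23 = 1.381e-21
Step 3: T = 8.118e-19 / 1.381e-21 = 587.8 K

587.8


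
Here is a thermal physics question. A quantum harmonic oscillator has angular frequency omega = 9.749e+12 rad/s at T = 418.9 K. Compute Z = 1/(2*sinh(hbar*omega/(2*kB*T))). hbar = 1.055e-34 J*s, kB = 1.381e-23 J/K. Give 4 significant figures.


Step 1: Compute x = hbar*omega/(kB*T) = 1.055e-34*9.749e+12/(1.381e-23*418.9) = 0.1778
Step 2: x/2 = 0.0889
Step 3: sinh(x/2) = 0.08901
Step 4: Z = 1/(2*0.08901) = 5.617

5.617


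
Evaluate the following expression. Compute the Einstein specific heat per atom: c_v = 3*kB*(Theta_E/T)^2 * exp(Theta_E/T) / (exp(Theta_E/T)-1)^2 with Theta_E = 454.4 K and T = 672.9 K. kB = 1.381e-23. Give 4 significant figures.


Step 1: x = Theta_E/T = 454.4/672.9 = 0.6753
Step 2: x^2 = 0.456
Step 3: exp(x) = 1.965
Step 4: c_v = 3*1.381e-23*0.456*1.965/(1.965-1)^2 = 3.989e-23

3.989e-23


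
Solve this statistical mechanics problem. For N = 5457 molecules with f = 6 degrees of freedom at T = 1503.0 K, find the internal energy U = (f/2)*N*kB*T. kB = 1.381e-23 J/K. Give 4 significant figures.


Step 1: f/2 = 6/2 = 3.0
Step 2: N*kB*T = 5457*1.381e-23*1503.0 = 1.133e-16
Step 3: U = 3.0 * 1.133e-16 = 3.398e-16 J

3.398e-16


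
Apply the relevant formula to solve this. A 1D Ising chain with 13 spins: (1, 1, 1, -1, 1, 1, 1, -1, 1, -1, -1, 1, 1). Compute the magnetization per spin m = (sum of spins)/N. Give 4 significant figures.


Step 1: Count up spins (+1): 9, down spins (-1): 4
Step 2: Total magnetization M = 9 - 4 = 5
Step 3: m = M/N = 5/13 = 0.3846

0.3846


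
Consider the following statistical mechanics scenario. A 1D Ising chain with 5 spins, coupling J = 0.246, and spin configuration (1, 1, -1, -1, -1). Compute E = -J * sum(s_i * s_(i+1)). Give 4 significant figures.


Step 1: Nearest-neighbor products: 1, -1, 1, 1
Step 2: Sum of products = 2
Step 3: E = -0.246 * 2 = -0.492

-0.492
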